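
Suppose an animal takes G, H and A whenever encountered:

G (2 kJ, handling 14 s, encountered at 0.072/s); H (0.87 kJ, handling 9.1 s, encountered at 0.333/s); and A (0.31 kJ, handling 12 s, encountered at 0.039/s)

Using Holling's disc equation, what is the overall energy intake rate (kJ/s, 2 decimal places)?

Energy encountered per unit search time: 0.072×2 + 0.333×0.87 + 0.039×0.31 = 0.4458 kJ/s.
Handling time per unit search time: 0.072×14 + 0.333×9.1 + 0.039×12 = 4.506.
Rate = 0.4458/(1 + 4.506) = 0.08096 kJ/s.

0.08 kJ/s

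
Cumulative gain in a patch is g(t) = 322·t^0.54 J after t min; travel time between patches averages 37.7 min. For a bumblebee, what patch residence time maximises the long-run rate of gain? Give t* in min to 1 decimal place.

Maximise g(t)/(T+t): set derivative to zero → g'(t)(T+t) = g(t).
g'(t) = 0.54·322·t^-0.46. Setting 0.54·322·t^-0.46 = 322·t^0.54/(37.7+t) gives 0.54(37.7+t) = t, so 0.46·t = 0.54×37.7.
t* = 0.54×37.7/0.46 = 44.26 min.

44.3 min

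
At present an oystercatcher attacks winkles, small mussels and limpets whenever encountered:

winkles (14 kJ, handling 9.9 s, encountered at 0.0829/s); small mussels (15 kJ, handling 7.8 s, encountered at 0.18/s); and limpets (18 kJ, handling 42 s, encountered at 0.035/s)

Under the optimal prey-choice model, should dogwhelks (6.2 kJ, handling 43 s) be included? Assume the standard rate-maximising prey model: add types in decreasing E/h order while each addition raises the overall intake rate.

No

Intake rate on the current diet: R = (0.0829×14 + 0.18×15 + 0.035×18) / (1 + 0.0829×9.9 + 0.18×7.8 + 0.035×42) = 4.491/4.695 = 0.9565 kJ/s.
Profitability of dogwhelks: 6.2/43 = 0.1442 kJ/s.
0.1442 < 0.9565, so adding dogwhelks would lower the average — exclude it.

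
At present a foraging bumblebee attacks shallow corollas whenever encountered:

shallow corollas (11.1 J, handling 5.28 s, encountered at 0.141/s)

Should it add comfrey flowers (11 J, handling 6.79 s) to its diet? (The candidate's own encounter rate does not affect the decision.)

Intake rate on the current diet: R = (0.141×11.1) / (1 + 0.141×5.28) = 1.565/1.744 = 0.8972 J/s.
comfrey flowers: E/h = 11/6.79 = 1.62 J/s.
Since 1.62 > R, including comfrey flowers increases the long-run rate.

Yes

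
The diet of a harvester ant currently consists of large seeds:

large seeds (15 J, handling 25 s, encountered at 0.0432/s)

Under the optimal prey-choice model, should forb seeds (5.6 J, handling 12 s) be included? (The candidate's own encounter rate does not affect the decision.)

Yes

Current rate: (0.0432×15)/(1 + 0.0432×25) = 0.3115 J/s.
forb seeds: E/h = 5.6/12 = 0.4667 J/s.
Since 0.4667 > R, including forb seeds increases the long-run rate.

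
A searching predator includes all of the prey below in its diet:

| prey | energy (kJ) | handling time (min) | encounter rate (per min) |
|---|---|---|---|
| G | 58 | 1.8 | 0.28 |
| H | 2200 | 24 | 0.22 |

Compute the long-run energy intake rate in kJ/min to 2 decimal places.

73.74 kJ/min

R = (0.28×58 + 0.22×2200) / (1 + 0.28×1.8 + 0.22×24) = 500.2/6.784 = 73.74 kJ/min.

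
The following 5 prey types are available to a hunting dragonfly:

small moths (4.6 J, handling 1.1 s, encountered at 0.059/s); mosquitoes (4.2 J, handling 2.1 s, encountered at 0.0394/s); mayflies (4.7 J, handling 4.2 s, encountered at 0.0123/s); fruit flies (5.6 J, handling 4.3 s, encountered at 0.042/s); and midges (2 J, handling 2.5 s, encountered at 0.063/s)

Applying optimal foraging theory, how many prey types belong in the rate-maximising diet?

5

E/h in descending order: small moths 4.18, mosquitoes 2, fruit flies 1.3, mayflies 1.12, midges 0.8 J/s. The optimal diet is the largest prefix of this list for which every included type satisfies E_i/h_i > R on the types above it.
Rate on top 1: 0.2549. mosquitoes: 2 > 0.2549 → include.
Rate on top 2: 0.3807. fruit flies: 1.3 > 0.3807 → include.
Rate on top 3: 0.506. mayflies: 1.12 > 0.506 → include.
Rate on top 4: 0.5289. midges: 0.8 > 0.5289 → include.
Optimal diet: small moths, mosquitoes, fruit flies, mayflies, midges — 5 of 5 types.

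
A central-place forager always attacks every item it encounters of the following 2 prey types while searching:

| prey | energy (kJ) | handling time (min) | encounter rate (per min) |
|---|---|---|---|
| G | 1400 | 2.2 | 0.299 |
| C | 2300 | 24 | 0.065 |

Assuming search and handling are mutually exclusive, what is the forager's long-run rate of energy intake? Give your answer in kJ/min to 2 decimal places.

176.55 kJ/min

Energy encountered per unit search time: 0.299×1400 + 0.065×2300 = 568.1 kJ/min.
Handling time per unit search time: 0.299×2.2 + 0.065×24 = 2.218.
Rate = 568.1/(1 + 2.218) = 176.5 kJ/min.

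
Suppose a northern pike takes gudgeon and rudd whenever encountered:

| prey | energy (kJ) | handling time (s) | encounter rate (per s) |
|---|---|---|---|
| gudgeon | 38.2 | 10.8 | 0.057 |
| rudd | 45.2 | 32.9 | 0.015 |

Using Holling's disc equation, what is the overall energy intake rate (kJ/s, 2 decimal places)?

1.35 kJ/s

R = (0.057×38.2 + 0.015×45.2) / (1 + 0.057×10.8 + 0.015×32.9) = 2.855/2.109 = 1.354 kJ/s.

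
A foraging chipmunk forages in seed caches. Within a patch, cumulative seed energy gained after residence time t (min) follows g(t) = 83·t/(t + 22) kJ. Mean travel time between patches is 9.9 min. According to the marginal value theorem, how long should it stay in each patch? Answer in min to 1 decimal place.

14.8 min

Maximise g(t)/(T+t): set derivative to zero → g'(t)(T+t) = g(t).
g'(t) = 83·22/(t + 22)². Setting 83·22/(t+22)² = 83t/[(t+22)(9.9+t)] gives 22(9.9+t) = t(t+22), so t² = 22×9.9 = 217.8.
t* = √217.8 = 14.76 min.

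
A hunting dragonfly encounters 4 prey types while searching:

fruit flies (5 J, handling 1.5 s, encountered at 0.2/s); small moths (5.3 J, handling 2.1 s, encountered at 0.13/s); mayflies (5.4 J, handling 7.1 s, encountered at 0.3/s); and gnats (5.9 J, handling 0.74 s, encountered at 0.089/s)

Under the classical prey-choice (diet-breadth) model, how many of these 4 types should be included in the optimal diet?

E/h in descending order: gnats 7.97, fruit flies 3.33, small moths 2.52, mayflies 0.761 J/s. The optimal diet is the largest prefix of this list for which every included type satisfies E_i/h_i > R on the types above it.
Rate on top 1: 0.4927. fruit flies: 3.33 > 0.4927 → include.
Rate on top 2: 1.117. small moths: 2.52 > 1.117 → include.
Rate on top 3: 1.351. mayflies: 0.761 < 1.351 → exclude; stop.
Optimal diet: gnats, fruit flies, small moths — 3 of 4 types.

3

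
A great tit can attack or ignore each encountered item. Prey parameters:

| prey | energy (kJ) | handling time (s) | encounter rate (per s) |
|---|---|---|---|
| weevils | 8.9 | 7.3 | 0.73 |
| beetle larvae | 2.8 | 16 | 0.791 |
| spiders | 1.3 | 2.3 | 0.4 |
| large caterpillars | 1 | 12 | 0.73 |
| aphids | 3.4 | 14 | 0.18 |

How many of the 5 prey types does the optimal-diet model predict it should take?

1

Rank by E/h (kJ/s): weevils 1.22, spiders 0.565, aphids 0.243, beetle larvae 0.175, large caterpillars 0.0833. Include each in turn until the next type's E/h falls below the running intake rate.
Rate on top 1: 1.027. spiders: 0.565 < 1.027 → exclude; stop.
Optimal diet: weevils — 1 of 5 types.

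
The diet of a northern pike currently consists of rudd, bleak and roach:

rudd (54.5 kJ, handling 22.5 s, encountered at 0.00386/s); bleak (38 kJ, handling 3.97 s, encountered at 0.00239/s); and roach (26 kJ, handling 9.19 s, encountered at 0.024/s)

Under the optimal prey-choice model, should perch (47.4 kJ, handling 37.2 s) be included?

Current rate: (0.00386×54.5 + 0.00239×38 + 0.024×26)/(1 + 0.00386×22.5 + 0.00239×3.97 + 0.024×9.19) = 0.7026 kJ/s.
Profitability of perch: 47.4/37.2 = 1.274 kJ/s.
Since 1.274 > R, including perch increases the long-run rate.

Yes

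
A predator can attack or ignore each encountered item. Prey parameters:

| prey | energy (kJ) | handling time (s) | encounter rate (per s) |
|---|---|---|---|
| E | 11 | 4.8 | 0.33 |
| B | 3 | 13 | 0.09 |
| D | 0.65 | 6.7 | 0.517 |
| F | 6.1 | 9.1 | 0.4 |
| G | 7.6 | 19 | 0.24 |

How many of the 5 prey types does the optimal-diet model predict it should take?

Rank by E/h (kJ/s): E 2.29, F 0.67, G 0.4, B 0.231, D 0.097. Include each in turn until the next type's E/h falls below the running intake rate.
Rate on top 1: 1.405. F: 0.67 < 1.405 → exclude; stop.
Optimal diet: E — 1 of 5 types.

1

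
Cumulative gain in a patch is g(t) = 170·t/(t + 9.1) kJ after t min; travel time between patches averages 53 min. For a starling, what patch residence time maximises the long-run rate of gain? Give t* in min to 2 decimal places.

Optimal t* satisfies g'(t*) = g(t*)/(T + t*).
g'(t) = 170·9.1/(t + 9.1)². Setting 170·9.1/(t+9.1)² = 170t/[(t+9.1)(53+t)] gives 9.1(53+t) = t(t+9.1), so t² = 9.1×53 = 482.3.
t* = √482.3 = 21.96 min.

21.96 min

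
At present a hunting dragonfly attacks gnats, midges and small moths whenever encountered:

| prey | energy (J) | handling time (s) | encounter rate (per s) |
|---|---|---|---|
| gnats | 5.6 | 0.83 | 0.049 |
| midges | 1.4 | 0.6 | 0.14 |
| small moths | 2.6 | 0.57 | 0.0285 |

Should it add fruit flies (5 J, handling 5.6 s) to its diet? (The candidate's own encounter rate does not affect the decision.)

Intake rate on the current diet: R = (0.049×5.6 + 0.14×1.4 + 0.0285×2.6) / (1 + 0.049×0.83 + 0.14×0.6 + 0.0285×0.57) = 0.5445/1.141 = 0.4772 J/s.
Profitability of fruit flies: 5/5.6 = 0.8929 J/s.
Since 0.8929 > R, including fruit flies increases the long-run rate.

Yes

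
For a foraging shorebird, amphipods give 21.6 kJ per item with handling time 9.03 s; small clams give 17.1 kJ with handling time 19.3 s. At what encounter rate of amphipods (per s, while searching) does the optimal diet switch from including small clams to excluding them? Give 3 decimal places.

Drop small clams once their profitability E₂/h₂ falls below the rate achievable on amphipods alone: E₂/h₂ = λE₁/(1 + λh₁).
Solve for λ: λE₁h₂ = E₂(1 + λh₁) → λ(E₁h₂ − E₂h₁) = E₂ → λ = E₂/(E₁h₂ − E₂h₁).
λ = 17.1/(21.6×19.3 − 17.1×9.03) = 17.1/262.5 = 0.06515 per s.

0.065 per s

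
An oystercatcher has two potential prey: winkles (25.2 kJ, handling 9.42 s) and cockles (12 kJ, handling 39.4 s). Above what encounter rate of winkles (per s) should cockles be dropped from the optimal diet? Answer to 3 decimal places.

At the threshold, the rate on winkles alone equals the profitability of cockles: λ·25.2/(1 + λ·9.42) = 12/39.4 = 0.3046.
Rearranging, λ(25.2 − 0.3046×9.42) = 0.3046, so λ = 0.3046/22.33 = 0.01364 per s.

0.014 per s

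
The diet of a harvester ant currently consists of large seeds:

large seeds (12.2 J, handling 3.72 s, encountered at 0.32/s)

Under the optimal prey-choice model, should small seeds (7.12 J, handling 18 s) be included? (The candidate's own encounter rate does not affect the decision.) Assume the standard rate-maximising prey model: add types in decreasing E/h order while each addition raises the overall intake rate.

No

On large seeds alone, R = ΣλE/(1+Σλh) = 3.904/2.19 = 1.782 J/s.
small seeds: E/h = 7.12/18 = 0.3956 J/s.
0.3956 < 1.782, so adding small seeds would lower the average — exclude it.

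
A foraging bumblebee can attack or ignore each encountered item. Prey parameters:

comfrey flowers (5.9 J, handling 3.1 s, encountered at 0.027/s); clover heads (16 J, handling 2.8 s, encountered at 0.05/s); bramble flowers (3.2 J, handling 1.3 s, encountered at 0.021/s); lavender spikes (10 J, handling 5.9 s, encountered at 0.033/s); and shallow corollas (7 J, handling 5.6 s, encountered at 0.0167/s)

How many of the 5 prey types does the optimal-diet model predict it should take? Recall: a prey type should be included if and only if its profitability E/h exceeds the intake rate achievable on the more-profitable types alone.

5

E/h in descending order: clover heads 5.71, bramble flowers 2.46, comfrey flowers 1.9, lavender spikes 1.69, shallow corollas 1.25 J/s. The optimal diet is the largest prefix of this list for which every included type satisfies E_i/h_i > R on the types above it.
Rate on top 1: 0.7018. bramble flowers: 2.46 > 0.7018 → include.
Rate on top 2: 0.7429. comfrey flowers: 1.9 > 0.7429 → include.
Rate on top 3: 0.8205. lavender spikes: 1.69 > 0.8205 → include.
Rate on top 4: 0.9383. shallow corollas: 1.25 > 0.9383 → include.
Optimal diet: clover heads, bramble flowers, comfrey flowers, lavender spikes, shallow corollas — 5 of 5 types.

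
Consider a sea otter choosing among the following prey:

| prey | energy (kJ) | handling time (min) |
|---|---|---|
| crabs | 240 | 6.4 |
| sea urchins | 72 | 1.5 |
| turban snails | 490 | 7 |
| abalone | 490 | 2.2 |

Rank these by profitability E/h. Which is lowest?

crabs

In descending order of E/h:
abalone: 490/2.2 = 223 kJ/min
turban snails: 490/7 = 70 kJ/min
sea urchins: 72/1.5 = 48 kJ/min
crabs: 240/6.4 = 37.5 kJ/min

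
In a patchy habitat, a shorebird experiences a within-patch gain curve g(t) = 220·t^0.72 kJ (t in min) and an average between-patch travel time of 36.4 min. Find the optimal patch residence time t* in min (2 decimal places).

By the marginal value theorem, leave when the instantaneous gain rate g'(t) equals the habitat-wide average g(t)/(T + t).
g'(t) = 0.72·220·t^-0.28. Setting 0.72·220·t^-0.28 = 220·t^0.72/(36.4+t) gives 0.72(36.4+t) = t, so 0.28·t = 0.72×36.4.
t* = 0.72×36.4/0.28 = 93.6 min.

93.60 min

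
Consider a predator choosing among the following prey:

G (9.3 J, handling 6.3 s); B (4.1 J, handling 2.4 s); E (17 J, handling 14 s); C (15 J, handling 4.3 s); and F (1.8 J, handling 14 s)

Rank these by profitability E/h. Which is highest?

C

Profitability E/h (J/s): G = 9.3/6.3 = 1.48, B = 4.1/2.4 = 1.71, E = 17/14 = 1.21, C = 15/4.3 = 3.49, F = 1.8/14 = 0.129.
Ranked: C > B > G > E > F.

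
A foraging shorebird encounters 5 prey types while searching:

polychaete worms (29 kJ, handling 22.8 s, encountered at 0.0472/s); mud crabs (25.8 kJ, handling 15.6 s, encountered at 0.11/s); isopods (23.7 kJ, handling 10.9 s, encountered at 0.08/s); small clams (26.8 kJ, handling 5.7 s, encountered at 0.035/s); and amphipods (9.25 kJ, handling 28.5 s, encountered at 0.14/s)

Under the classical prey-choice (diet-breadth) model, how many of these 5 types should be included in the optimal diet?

3

Rank by E/h (kJ/s): small clams 4.7, isopods 2.17, mud crabs 1.65, polychaete worms 1.27, amphipods 0.325. Include each in turn until the next type's E/h falls below the running intake rate.
Rate on top 1: 0.782. isopods: 2.17 > 0.782 → include.
Rate on top 2: 1.368. mud crabs: 1.65 > 1.368 → include.
Rate on top 3: 1.498. polychaete worms: 1.27 < 1.498 → exclude; stop.
Optimal diet: small clams, isopods, mud crabs — 3 of 5 types.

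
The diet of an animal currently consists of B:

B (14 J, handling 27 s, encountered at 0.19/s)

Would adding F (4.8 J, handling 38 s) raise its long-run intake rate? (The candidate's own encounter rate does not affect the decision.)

No

Current rate: (0.19×14)/(1 + 0.19×27) = 0.4339 J/s.
F: E/h = 4.8/38 = 0.1263 J/s.
0.1263 < 0.4339, so adding F would lower the average — exclude it.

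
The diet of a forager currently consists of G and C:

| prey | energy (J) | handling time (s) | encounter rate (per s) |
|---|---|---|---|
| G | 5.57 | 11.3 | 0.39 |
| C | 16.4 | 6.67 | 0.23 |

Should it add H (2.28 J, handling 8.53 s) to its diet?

Current rate: (0.39×5.57 + 0.23×16.4)/(1 + 0.39×11.3 + 0.23×6.67) = 0.8564 J/s.
Profitability of H: 2.28/8.53 = 0.2673 J/s.
Since 0.2673 < R, time spent handling H is better spent searching.

No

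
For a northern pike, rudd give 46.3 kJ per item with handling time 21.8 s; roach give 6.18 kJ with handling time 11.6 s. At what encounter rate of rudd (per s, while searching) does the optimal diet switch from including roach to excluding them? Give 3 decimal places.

At the threshold, the rate on rudd alone equals the profitability of roach: λ·46.3/(1 + λ·21.8) = 6.18/11.6 = 0.5328.
Rearranging, λ(46.3 − 0.5328×21.8) = 0.5328, so λ = 0.5328/34.69 = 0.01536 per s.

0.015 per s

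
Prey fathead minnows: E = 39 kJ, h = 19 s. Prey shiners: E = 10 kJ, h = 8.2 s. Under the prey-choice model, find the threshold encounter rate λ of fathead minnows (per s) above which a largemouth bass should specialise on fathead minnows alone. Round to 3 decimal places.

0.077 per s

The zero-one rule: include shiners iff E₂/h₂ > λE₁/(1+λh₁). Equality gives the switch point.
λE₁h₂ = E₂ + λE₂h₁ ⇒ λ = E₂/(E₁h₂ − E₂h₁) = 10/(319.8 − 190) = 0.07704 per s.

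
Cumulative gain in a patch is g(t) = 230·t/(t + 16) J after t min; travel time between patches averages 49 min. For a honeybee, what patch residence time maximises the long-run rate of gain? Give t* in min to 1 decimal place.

Optimal t* satisfies g'(t*) = g(t*)/(T + t*).
g'(t) = 230·16/(t + 16)². Setting 230·16/(t+16)² = 230t/[(t+16)(49+t)] gives 16(49+t) = t(t+16), so t² = 16×49 = 784.
t* = √784 = 28 min.

28.0 min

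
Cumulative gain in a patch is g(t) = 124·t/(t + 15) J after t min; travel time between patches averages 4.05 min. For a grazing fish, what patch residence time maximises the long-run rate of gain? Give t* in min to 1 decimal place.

7.8 min

Optimal t* satisfies g'(t*) = g(t*)/(T + t*).
g'(t) = 124·15/(t + 15)². Setting 124·15/(t+15)² = 124t/[(t+15)(4.05+t)] gives 15(4.05+t) = t(t+15), so t² = 15×4.05 = 60.75.
t* = √60.75 = 7.794 min.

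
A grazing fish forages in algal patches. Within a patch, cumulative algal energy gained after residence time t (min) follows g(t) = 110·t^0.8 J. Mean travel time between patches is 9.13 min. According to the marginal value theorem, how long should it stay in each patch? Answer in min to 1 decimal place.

Maximise g(t)/(T+t): set derivative to zero → g'(t)(T+t) = g(t).
g'(t) = 0.8·110·t^-0.2. Setting 0.8·110·t^-0.2 = 110·t^0.8/(9.13+t) gives 0.8(9.13+t) = t, so 0.20·t = 0.8×9.13.
t* = 0.8×9.13/0.20 = 36.52 min.

36.5 min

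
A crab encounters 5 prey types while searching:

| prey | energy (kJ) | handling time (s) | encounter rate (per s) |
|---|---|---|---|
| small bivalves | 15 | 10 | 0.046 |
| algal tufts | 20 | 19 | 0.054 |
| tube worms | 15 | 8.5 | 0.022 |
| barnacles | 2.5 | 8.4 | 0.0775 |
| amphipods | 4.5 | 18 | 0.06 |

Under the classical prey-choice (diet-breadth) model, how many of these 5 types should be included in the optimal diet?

Rank by E/h (kJ/s): tube worms 1.76, small bivalves 1.5, algal tufts 1.05, barnacles 0.298, amphipods 0.25. Include each in turn until the next type's E/h falls below the running intake rate.
Rate on top 1: 0.278. small bivalves: 1.5 > 0.278 → include.
Rate on top 2: 0.6193. algal tufts: 1.05 > 0.6193 → include.
Rate on top 3: 0.7856. barnacles: 0.298 < 0.7856 → exclude; stop.
Optimal diet: tube worms, small bivalves, algal tufts — 3 of 5 types.

3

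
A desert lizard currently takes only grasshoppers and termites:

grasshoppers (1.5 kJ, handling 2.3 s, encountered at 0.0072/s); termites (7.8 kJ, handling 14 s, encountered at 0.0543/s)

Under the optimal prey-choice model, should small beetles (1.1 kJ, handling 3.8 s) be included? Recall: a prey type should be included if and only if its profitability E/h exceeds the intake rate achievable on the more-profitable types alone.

Yes

On grasshoppers and termites alone, R = ΣλE/(1+Σλh) = 0.4343/1.777 = 0.2445 kJ/s.
Profitability of small beetles: 1.1/3.8 = 0.2895 kJ/s.
0.2895 > 0.2445, so adding small beetles raises the average — include it.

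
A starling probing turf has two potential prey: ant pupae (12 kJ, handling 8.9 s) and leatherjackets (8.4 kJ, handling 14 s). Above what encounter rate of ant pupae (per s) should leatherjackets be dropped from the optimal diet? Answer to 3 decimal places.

0.090 per s

Drop leatherjackets once their profitability E₂/h₂ falls below the rate achievable on ant pupae alone: E₂/h₂ = λE₁/(1 + λh₁).
Solve for λ: λE₁h₂ = E₂(1 + λh₁) → λ(E₁h₂ − E₂h₁) = E₂ → λ = E₂/(E₁h₂ − E₂h₁).
λ = 8.4/(12×14 − 8.4×8.9) = 8.4/93.24 = 0.09009 per s.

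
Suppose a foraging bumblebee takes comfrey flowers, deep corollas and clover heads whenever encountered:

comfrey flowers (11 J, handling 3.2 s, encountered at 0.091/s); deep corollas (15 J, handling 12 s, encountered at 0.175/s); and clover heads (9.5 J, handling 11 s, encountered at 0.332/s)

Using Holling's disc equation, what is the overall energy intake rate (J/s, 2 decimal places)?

R = (0.091×11 + 0.175×15 + 0.332×9.5) / (1 + 0.091×3.2 + 0.175×12 + 0.332×11) = 6.78/7.043 = 0.9626 J/s.

0.96 J/s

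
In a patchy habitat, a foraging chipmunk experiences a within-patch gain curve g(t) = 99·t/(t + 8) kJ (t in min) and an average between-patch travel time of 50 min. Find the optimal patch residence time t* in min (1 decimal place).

By the marginal value theorem, leave when the instantaneous gain rate g'(t) equals the habitat-wide average g(t)/(T + t).
g'(t) = 99·8/(t + 8)². Setting 99·8/(t+8)² = 99t/[(t+8)(50+t)] gives 8(50+t) = t(t+8), so t² = 8×50 = 400.
t* = √400 = 20 min.

20.0 min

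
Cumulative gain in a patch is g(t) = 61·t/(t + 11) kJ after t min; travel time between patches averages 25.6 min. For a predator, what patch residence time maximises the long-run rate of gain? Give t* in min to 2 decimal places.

Optimal t* satisfies g'(t*) = g(t*)/(T + t*).
g'(t) = 61·11/(t + 11)². Setting 61·11/(t+11)² = 61t/[(t+11)(25.6+t)] gives 11(25.6+t) = t(t+11), so t² = 11×25.6 = 281.6.
t* = √281.6 = 16.78 min.

16.78 min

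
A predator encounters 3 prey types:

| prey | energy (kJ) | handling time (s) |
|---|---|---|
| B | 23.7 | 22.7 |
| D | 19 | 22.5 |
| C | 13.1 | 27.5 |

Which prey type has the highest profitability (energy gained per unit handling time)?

Profitability E/h (kJ/s): B = 23.7/22.7 = 1.04, D = 19/22.5 = 0.844, C = 13.1/27.5 = 0.476.
Ranked: B > D > C.

B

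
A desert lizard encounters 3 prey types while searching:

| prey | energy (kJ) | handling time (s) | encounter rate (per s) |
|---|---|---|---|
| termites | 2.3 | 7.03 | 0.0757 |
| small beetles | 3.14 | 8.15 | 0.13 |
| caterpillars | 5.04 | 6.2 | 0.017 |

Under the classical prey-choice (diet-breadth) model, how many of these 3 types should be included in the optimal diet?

3

Rank by E/h (kJ/s): caterpillars 0.813, small beetles 0.385, termites 0.327. Include each in turn until the next type's E/h falls below the running intake rate.
Rate on top 1: 0.07751. small beetles: 0.385 > 0.07751 → include.
Rate on top 2: 0.2281. termites: 0.327 > 0.2281 → include.
Optimal diet: caterpillars, small beetles, termites — 3 of 3 types.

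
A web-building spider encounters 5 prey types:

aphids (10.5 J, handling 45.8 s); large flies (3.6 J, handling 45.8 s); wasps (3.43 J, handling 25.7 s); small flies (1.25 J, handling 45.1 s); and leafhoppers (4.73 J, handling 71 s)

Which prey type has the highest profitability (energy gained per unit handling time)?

aphids

In descending order of E/h:
aphids: 10.5/45.8 = 0.229 J/s
wasps: 3.43/25.7 = 0.133 J/s
large flies: 3.6/45.8 = 0.0786 J/s
leafhoppers: 4.73/71 = 0.0666 J/s
small flies: 1.25/45.1 = 0.0277 J/s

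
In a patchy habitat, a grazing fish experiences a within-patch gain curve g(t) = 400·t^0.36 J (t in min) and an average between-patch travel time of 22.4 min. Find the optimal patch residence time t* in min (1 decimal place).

Optimal t* satisfies g'(t*) = g(t*)/(T + t*).
g'(t) = 0.36·400·t^-0.64. Setting 0.36·400·t^-0.64 = 400·t^0.36/(22.4+t) gives 0.36(22.4+t) = t, so 0.64·t = 0.36×22.4.
t* = 0.36×22.4/0.64 = 12.6 min.

12.6 min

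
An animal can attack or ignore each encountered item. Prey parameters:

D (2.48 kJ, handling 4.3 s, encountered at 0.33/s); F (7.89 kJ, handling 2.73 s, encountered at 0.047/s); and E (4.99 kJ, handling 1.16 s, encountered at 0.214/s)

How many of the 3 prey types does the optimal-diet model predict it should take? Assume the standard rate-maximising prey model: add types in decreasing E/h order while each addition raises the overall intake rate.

2

Profitabilities (E/h, kJ/s): E 4.3, F 2.89, D 0.577. Add prey in this order while the next type's profitability exceeds the intake rate on those already taken.
Rate on top 1: 0.8555. F: 2.89 > 0.8555 → include.
Rate on top 2: 1.045. D: 0.577 < 1.045 → exclude; stop.
Optimal diet: E, F — 2 of 3 types.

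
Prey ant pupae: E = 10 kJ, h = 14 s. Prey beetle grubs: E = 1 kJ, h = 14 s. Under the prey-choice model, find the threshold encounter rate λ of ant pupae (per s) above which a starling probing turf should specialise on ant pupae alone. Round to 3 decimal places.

0.008 per s

The zero-one rule: include beetle grubs iff E₂/h₂ > λE₁/(1+λh₁). Equality gives the switch point.
λE₁h₂ = E₂ + λE₂h₁ ⇒ λ = E₂/(E₁h₂ − E₂h₁) = 1/(140 − 14) = 0.007937 per s.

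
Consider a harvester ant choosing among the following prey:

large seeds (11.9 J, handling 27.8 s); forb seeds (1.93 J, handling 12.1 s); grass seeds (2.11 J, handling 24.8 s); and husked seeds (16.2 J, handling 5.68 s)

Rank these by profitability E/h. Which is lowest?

In descending order of E/h:
husked seeds: 16.2/5.68 = 2.85 J/s
large seeds: 11.9/27.8 = 0.428 J/s
forb seeds: 1.93/12.1 = 0.16 J/s
grass seeds: 2.11/24.8 = 0.0851 J/s

grass seeds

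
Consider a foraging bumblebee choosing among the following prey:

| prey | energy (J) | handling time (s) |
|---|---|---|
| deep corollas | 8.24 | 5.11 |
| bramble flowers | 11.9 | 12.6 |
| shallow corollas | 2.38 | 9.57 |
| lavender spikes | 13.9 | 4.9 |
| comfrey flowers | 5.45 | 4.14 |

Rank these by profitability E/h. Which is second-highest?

In descending order of E/h:
lavender spikes: 13.9/4.9 = 2.84 J/s
deep corollas: 8.24/5.11 = 1.61 J/s
comfrey flowers: 5.45/4.14 = 1.32 J/s
bramble flowers: 11.9/12.6 = 0.944 J/s
shallow corollas: 2.38/9.57 = 0.249 J/s

deep corollas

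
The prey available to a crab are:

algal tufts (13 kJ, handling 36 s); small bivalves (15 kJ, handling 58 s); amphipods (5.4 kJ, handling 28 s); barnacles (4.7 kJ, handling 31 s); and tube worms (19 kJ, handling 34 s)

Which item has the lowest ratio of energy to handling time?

barnacles

In descending order of E/h:
tube worms: 19/34 = 0.559 kJ/s
algal tufts: 13/36 = 0.361 kJ/s
small bivalves: 15/58 = 0.259 kJ/s
amphipods: 5.4/28 = 0.193 kJ/s
barnacles: 4.7/31 = 0.152 kJ/s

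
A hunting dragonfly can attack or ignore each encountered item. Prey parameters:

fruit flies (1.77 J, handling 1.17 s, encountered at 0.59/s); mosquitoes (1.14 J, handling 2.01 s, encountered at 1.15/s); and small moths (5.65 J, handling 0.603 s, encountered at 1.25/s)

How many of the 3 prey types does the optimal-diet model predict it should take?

1

Rank by E/h (J/s): small moths 9.37, fruit flies 1.51, mosquitoes 0.567. Include each in turn until the next type's E/h falls below the running intake rate.
Rate on top 1: 4.027. fruit flies: 1.51 < 4.027 → exclude; stop.
Optimal diet: small moths — 1 of 3 types.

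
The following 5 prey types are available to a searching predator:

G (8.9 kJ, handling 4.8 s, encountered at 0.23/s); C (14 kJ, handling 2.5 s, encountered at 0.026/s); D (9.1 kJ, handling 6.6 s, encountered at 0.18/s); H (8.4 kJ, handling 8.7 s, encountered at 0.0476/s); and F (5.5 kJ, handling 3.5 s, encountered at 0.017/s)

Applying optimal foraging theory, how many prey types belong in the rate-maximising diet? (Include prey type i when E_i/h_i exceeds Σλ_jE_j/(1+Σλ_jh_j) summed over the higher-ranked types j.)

4

E/h in descending order: C 5.6, G 1.85, F 1.57, D 1.38, H 0.966 kJ/s. The optimal diet is the largest prefix of this list for which every included type satisfies E_i/h_i > R on the types above it.
Rate on top 1: 0.3418. G: 1.85 > 0.3418 → include.
Rate on top 2: 1.112. F: 1.57 > 1.112 → include.
Rate on top 3: 1.124. D: 1.38 > 1.124 → include.
Rate on top 4: 1.212. H: 0.966 < 1.212 → exclude; stop.
Optimal diet: C, G, F, D — 4 of 5 types.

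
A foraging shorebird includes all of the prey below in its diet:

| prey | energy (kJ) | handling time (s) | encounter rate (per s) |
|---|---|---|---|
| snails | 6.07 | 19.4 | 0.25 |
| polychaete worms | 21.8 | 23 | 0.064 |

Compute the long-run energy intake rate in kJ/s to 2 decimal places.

0.40 kJ/s

R = Σλ_iE_i / (1 + Σλ_ih_i)
Numerator: 0.25×6.07 + 0.064×21.8 = 2.913
Denominator: 1 + 0.25×19.4 + 0.064×23 = 7.322
R = 2.913/7.322 = 0.3978 kJ/s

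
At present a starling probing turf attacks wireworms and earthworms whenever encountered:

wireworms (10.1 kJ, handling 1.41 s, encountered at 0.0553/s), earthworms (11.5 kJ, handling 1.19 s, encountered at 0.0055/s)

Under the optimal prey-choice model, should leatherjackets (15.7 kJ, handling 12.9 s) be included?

Yes

Intake rate on the current diet: R = (0.0553×10.1 + 0.0055×11.5) / (1 + 0.0553×1.41 + 0.0055×1.19) = 0.6218/1.085 = 0.5733 kJ/s.
leatherjackets: E/h = 15.7/12.9 = 1.217 kJ/s.
1.217 > 0.5733, so adding leatherjackets raises the average — include it.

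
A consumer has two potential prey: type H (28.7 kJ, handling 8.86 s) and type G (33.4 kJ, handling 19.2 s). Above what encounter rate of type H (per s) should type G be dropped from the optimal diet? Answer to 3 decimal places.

The zero-one rule: include type G iff E₂/h₂ > λE₁/(1+λh₁). Equality gives the switch point.
λE₁h₂ = E₂ + λE₂h₁ ⇒ λ = E₂/(E₁h₂ − E₂h₁) = 33.4/(551 − 295.9) = 0.1309 per s.

0.131 per s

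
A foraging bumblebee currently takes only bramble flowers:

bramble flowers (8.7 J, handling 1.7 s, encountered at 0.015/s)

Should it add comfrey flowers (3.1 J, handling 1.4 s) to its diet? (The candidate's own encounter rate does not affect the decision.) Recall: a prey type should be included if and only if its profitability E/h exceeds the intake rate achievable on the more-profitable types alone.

Yes

On bramble flowers alone, R = ΣλE/(1+Σλh) = 0.1305/1.026 = 0.1273 J/s.
Profitability of comfrey flowers: 3.1/1.4 = 2.214 J/s.
2.214 > 0.1273, so adding comfrey flowers raises the average — include it.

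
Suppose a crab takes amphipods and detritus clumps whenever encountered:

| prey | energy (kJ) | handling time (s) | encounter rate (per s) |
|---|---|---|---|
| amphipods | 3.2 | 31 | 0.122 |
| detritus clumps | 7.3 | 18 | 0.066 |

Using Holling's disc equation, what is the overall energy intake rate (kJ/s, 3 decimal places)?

Energy encountered per unit search time: 0.122×3.2 + 0.066×7.3 = 0.8722 kJ/s.
Handling time per unit search time: 0.122×31 + 0.066×18 = 4.97.
Rate = 0.8722/(1 + 4.97) = 0.1461 kJ/s.

0.146 kJ/s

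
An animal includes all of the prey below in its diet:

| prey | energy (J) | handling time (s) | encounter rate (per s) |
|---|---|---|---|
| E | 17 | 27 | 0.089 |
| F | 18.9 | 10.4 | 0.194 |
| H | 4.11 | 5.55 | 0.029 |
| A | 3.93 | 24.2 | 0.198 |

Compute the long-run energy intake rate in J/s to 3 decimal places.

0.586 J/s

R = Σλ_iE_i / (1 + Σλ_ih_i)
Numerator: 0.089×17 + 0.194×18.9 + 0.029×4.11 + 0.198×3.93 = 6.077
Denominator: 1 + 0.089×27 + 0.194×10.4 + 0.029×5.55 + 0.198×24.2 = 10.37
R = 6.077/10.37 = 0.5858 J/s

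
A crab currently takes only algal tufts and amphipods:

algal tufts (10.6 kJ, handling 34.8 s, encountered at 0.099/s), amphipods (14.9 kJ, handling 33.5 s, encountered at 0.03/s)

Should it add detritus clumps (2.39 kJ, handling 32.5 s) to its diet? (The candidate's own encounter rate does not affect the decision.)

No

Intake rate on the current diet: R = (0.099×10.6 + 0.03×14.9) / (1 + 0.099×34.8 + 0.03×33.5) = 1.496/5.45 = 0.2746 kJ/s.
detritus clumps: E/h = 2.39/32.5 = 0.07354 kJ/s.
Since 0.07354 < R, time spent handling detritus clumps is better spent searching.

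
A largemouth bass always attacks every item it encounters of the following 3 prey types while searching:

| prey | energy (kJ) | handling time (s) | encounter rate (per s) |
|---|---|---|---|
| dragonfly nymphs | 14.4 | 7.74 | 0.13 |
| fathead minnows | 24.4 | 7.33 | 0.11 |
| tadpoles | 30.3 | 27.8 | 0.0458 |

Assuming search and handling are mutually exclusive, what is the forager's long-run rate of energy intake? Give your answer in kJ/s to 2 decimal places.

1.45 kJ/s

R = (0.13×14.4 + 0.11×24.4 + 0.0458×30.3) / (1 + 0.13×7.74 + 0.11×7.33 + 0.0458×27.8) = 5.944/4.086 = 1.455 kJ/s.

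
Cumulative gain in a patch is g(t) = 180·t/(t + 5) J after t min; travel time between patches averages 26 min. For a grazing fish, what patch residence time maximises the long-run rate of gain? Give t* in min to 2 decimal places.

11.40 min

By the marginal value theorem, leave when the instantaneous gain rate g'(t) equals the habitat-wide average g(t)/(T + t).
g'(t) = 180·5/(t + 5)². Setting 180·5/(t+5)² = 180t/[(t+5)(26+t)] gives 5(26+t) = t(t+5), so t² = 5×26 = 130.
t* = √130 = 11.4 min.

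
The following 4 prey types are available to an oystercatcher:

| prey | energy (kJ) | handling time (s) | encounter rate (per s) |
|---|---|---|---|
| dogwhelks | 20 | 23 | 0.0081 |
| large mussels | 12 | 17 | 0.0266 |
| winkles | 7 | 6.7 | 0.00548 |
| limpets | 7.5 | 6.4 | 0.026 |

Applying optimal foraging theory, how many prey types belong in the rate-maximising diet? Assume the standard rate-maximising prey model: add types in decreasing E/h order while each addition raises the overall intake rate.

4

Rank by E/h (kJ/s): limpets 1.17, winkles 1.04, dogwhelks 0.87, large mussels 0.706. Include each in turn until the next type's E/h falls below the running intake rate.
Rate on top 1: 0.1672. winkles: 1.04 > 0.1672 → include.
Rate on top 2: 0.194. dogwhelks: 0.87 > 0.194 → include.
Rate on top 3: 0.2846. large mussels: 0.706 > 0.2846 → include.
Optimal diet: limpets, winkles, dogwhelks, large mussels — 4 of 4 types.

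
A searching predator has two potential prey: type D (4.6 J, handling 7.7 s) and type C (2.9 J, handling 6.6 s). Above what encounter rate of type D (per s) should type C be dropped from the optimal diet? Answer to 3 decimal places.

The zero-one rule: include type C iff E₂/h₂ > λE₁/(1+λh₁). Equality gives the switch point.
λE₁h₂ = E₂ + λE₂h₁ ⇒ λ = E₂/(E₁h₂ − E₂h₁) = 2.9/(30.36 − 22.33) = 0.3611 per s.

0.361 per s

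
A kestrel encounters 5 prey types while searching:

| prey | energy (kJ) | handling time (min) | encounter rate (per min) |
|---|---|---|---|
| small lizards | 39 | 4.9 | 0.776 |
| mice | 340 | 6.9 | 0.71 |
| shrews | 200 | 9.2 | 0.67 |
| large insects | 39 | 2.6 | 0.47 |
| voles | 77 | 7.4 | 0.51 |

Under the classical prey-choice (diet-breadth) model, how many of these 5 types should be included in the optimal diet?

1

Profitabilities (E/h, kJ/min): mice 49.3, shrews 21.7, large insects 15, voles 10.4, small lizards 7.96. Add prey in this order while the next type's profitability exceeds the intake rate on those already taken.
Rate on top 1: 40.92. shrews: 21.7 < 40.92 → exclude; stop.
Optimal diet: mice — 1 of 5 types.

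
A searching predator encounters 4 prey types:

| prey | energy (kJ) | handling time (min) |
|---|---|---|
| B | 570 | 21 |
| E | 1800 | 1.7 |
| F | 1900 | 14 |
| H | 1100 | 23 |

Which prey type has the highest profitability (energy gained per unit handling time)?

E

Profitability E/h (kJ/min): B = 570/21 = 27.1, E = 1800/1.7 = 1.06e+03, F = 1900/14 = 136, H = 1100/23 = 47.8.
Ranked: E > F > H > B.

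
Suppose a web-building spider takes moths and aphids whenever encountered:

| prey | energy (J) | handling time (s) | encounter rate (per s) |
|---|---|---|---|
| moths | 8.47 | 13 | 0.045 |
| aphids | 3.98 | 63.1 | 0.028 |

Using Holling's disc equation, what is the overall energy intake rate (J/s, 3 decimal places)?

0.147 J/s

R = Σλ_iE_i / (1 + Σλ_ih_i)
Numerator: 0.045×8.47 + 0.028×3.98 = 0.4926
Denominator: 1 + 0.045×13 + 0.028×63.1 = 3.352
R = 0.4926/3.352 = 0.147 J/s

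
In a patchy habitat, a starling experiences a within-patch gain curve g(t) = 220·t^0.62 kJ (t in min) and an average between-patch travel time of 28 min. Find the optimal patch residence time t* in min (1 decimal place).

Maximise g(t)/(T+t): set derivative to zero → g'(t)(T+t) = g(t).
g'(t) = 0.62·220·t^-0.38. Setting 0.62·220·t^-0.38 = 220·t^0.62/(28+t) gives 0.62(28+t) = t, so 0.38·t = 0.62×28.
t* = 0.62×28/0.38 = 45.68 min.

45.7 min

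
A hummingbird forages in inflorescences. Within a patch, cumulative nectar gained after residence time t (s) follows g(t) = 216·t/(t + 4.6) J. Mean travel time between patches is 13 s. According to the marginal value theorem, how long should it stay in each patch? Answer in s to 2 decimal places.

Maximise g(t)/(T+t): set derivative to zero → g'(t)(T+t) = g(t).
g'(t) = 216·4.6/(t + 4.6)². Setting 216·4.6/(t+4.6)² = 216t/[(t+4.6)(13+t)] gives 4.6(13+t) = t(t+4.6), so t² = 4.6×13 = 59.8.
t* = √59.8 = 7.733 s.

7.73 s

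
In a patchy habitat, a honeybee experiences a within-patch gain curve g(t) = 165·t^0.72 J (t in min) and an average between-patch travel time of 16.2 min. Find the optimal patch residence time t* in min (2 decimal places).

Optimal t* satisfies g'(t*) = g(t*)/(T + t*).
g'(t) = 0.72·165·t^-0.28. Setting 0.72·165·t^-0.28 = 165·t^0.72/(16.2+t) gives 0.72(16.2+t) = t, so 0.28·t = 0.72×16.2.
t* = 0.72×16.2/0.28 = 41.66 min.

41.66 min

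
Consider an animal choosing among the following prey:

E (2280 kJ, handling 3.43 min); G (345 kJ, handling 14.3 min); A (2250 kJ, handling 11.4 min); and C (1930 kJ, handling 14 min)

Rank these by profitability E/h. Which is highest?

E

Profitability E/h (kJ/min): E = 2280/3.43 = 665, G = 345/14.3 = 24.1, A = 2250/11.4 = 197, C = 1930/14 = 138.
Ranked: E > A > C > G.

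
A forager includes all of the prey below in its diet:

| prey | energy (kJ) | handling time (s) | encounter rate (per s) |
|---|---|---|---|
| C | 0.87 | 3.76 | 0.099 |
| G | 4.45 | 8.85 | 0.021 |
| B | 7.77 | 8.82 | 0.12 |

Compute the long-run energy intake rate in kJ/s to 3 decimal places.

0.425 kJ/s

Energy encountered per unit search time: 0.099×0.87 + 0.021×4.45 + 0.12×7.77 = 1.112 kJ/s.
Handling time per unit search time: 0.099×3.76 + 0.021×8.85 + 0.12×8.82 = 1.616.
Rate = 1.112/(1 + 1.616) = 0.425 kJ/s.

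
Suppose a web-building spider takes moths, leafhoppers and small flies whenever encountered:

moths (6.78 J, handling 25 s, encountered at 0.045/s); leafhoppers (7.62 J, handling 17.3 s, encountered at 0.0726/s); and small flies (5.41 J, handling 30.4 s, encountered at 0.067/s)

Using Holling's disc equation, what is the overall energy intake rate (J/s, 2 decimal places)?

R = Σλ_iE_i / (1 + Σλ_ih_i)
Numerator: 0.045×6.78 + 0.0726×7.62 + 0.067×5.41 = 1.221
Denominator: 1 + 0.045×25 + 0.0726×17.3 + 0.067×30.4 = 5.418
R = 1.221/5.418 = 0.2253 J/s

0.23 J/s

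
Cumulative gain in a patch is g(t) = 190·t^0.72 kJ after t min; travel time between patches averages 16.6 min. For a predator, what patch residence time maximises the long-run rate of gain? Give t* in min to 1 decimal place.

42.7 min

By the marginal value theorem, leave when the instantaneous gain rate g'(t) equals the habitat-wide average g(t)/(T + t).
g'(t) = 0.72·190·t^-0.28. Setting 0.72·190·t^-0.28 = 190·t^0.72/(16.6+t) gives 0.72(16.6+t) = t, so 0.28·t = 0.72×16.6.
t* = 0.72×16.6/0.28 = 42.69 min.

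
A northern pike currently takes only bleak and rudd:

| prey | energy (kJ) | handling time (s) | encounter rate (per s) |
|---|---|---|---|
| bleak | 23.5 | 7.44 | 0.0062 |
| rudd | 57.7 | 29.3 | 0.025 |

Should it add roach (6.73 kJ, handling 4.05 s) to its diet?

Yes

Current rate: (0.0062×23.5 + 0.025×57.7)/(1 + 0.0062×7.44 + 0.025×29.3) = 0.8929 kJ/s.
Profitability of roach: 6.73/4.05 = 1.662 kJ/s.
Since 1.662 > R, including roach increases the long-run rate.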